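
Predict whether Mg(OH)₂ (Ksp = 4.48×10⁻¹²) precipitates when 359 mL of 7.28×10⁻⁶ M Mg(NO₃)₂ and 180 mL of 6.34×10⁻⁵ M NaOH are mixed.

No

The combined volume is 539 mL.
[Mg²⁺] = (7.28×10⁻⁶)(359)/539 = 4.85×10⁻⁶ M
[OH⁻] = (6.34×10⁻⁵)(180)/539 = 2.12×10⁻⁵ M
Q = [Mg²⁺][OH⁻]^2 = 2.17×10⁻¹⁵
Q = 2.17×10⁻¹⁵ < Ksp = 4.48×10⁻¹², so the solution is unsaturated and no precipitate forms.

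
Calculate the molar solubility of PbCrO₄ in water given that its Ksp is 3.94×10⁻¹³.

PbCrO₄(s) ⇌ Pb²⁺(aq) + CrO₄²⁻(aq)
Call the molar solubility s, so that [Pb²⁺] = s and [CrO₄²⁻] = s.
Ksp = [Pb²⁺][CrO₄²⁻] = s · s = s^2
s^2 = 3.94×10⁻¹³
s = (3.94×10⁻¹³)^(1/2) = 6.28×10⁻⁷ mol/L

6.28×10⁻⁷ M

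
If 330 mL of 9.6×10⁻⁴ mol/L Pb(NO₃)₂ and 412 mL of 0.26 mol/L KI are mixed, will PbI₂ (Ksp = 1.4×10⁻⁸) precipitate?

After mixing, V = 330 mL + 412 mL = 742 mL.
[Pb²⁺] = (9.6×10⁻⁴)(330)/742 = 4.3×10⁻⁴ mol/L
[I⁻] = (0.26)(412)/742 = 0.14 mol/L
Q = [Pb²⁺][I⁻]^2 = 8.9×10⁻⁶
Because Q > Ksp (8.9×10⁻⁶ vs 1.4×10⁻⁸), a precipitate of PbI₂ forms.

Yes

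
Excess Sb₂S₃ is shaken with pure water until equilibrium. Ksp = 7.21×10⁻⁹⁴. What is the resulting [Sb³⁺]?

1.84×10⁻¹⁹ M

Sb₂S₃(s) ⇌ 2 Sb³⁺(aq) + 3 S²⁻(aq)
Call the molar solubility s, so that [Sb³⁺] = 2s and [S²⁻] = 3s.
Ksp = [Sb³⁺]^2[S²⁻]^3 = (2s)^2 · (3s)^3 = 108s^5 = 7.21×10⁻⁹⁴
s = 9.22×10⁻²⁰ mol/L
[Sb³⁺] = 2s = 1.84×10⁻¹⁹ mol/L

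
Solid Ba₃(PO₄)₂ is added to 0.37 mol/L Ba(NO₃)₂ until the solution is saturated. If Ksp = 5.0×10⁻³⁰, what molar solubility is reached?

Ba₃(PO₄)₂(s) ⇌ 3 Ba²⁺(aq) + 2 PO₄³⁻(aq)
Ba²⁺ is already present at 0.37 mol/L. If s mol/L of Ba₃(PO₄)₂ dissolves, [PO₄³⁻] = 2s while [Ba²⁺] ≈ 0.37 mol/L.
Ksp = [Ba²⁺]^3[PO₄³⁻]^2 = (0.37)^3(2s)^2
(2s)^2 = 5.0×10⁻³⁰ / (0.37)^3 = 9.9×10⁻²⁹
s = 5.0×10⁻¹⁵ mol/L

5.0×10⁻¹⁵ M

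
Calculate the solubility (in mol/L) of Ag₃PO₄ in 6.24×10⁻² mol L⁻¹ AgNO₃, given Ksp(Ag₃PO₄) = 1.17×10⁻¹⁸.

4.82×10⁻¹⁵ M

Ag₃PO₄(s) ⇌ 3 Ag⁺(aq) + PO₄³⁻(aq)
With Ag⁺ already at 6.24×10⁻² mol L⁻¹ and s small, take [Ag⁺] ≈ 6.24×10⁻² mol L⁻¹ and [PO₄³⁻] = s.
Ksp = [Ag⁺]^3[PO₄³⁻] = (6.24×10⁻²)^3s
s = 1.17×10⁻¹⁸ / (6.24×10⁻²)^3 = 4.82×10⁻¹⁵
s = 4.82×10⁻¹⁵ mol L⁻¹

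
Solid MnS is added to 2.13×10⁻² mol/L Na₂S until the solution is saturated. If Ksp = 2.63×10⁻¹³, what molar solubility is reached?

MnS(s) ⇌ Mn²⁺(aq) + S²⁻(aq)
Let s be the solubility of MnS here. The common ion gives [S²⁻] ≈ 2.13×10⁻² mol/L, and [Mn²⁺] = s.
Ksp = [Mn²⁺][S²⁻] = s(2.13×10⁻²)
s = 2.63×10⁻¹³ / (2.13×10⁻²) = 1.23×10⁻¹¹
s = 1.23×10⁻¹¹ mol/L

1.23×10⁻¹¹ M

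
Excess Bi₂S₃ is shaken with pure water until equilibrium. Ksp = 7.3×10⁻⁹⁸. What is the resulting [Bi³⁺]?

2.9×10⁻²⁰ M

Bi₂S₃(s) ⇌ 2 Bi³⁺(aq) + 3 S²⁻(aq)
With molar solubility s: [Bi³⁺] = 2s, [S²⁻] = 3s.
Ksp = [Bi³⁺]^2[S²⁻]^3 = (2s)^2 · (3s)^3 = 108s^5 = 7.3×10⁻⁹⁸
s = 1.5×10⁻²⁰ mol L⁻¹
[Bi³⁺] = 2s = 2.9×10⁻²⁰ mol L⁻¹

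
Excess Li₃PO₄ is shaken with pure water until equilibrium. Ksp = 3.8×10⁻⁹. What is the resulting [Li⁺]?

Li₃PO₄(s) ⇌ 3 Li⁺(aq) + PO₄³⁻(aq)
With molar solubility s: [Li⁺] = 3s, [PO₄³⁻] = s.
Ksp = [Li⁺]^3[PO₄³⁻] = (3s)^3 · s = 27s^4 = 3.8×10⁻⁹
s = 3.4×10⁻³ mol/L
[Li⁺] = 3s = 1.0×10⁻² mol/L

1.0×10⁻² M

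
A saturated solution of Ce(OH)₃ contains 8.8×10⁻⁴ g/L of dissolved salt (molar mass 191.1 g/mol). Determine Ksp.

Convert to molarity: s = 8.8×10⁻⁴ / 191.1 = 4.605×10⁻⁶ mol/L
Ce(OH)₃(s) ⇌ Ce³⁺(aq) + 3 OH⁻(aq)
If s mol/L of Ce(OH)₃ dissolves, [Ce³⁺] = s and [OH⁻] = 3s.
Ksp = [Ce³⁺][OH⁻]^3 = s · (3s)^3 = 27s^4
Ksp = 27 × (4.605×10⁻⁶)^4 = 1.2×10⁻²⁰

Ksp = 1.2×10⁻²⁰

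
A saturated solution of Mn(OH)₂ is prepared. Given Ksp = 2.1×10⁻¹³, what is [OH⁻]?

7.5×10⁻⁵ M

Mn(OH)₂(s) ⇌ Mn²⁺(aq) + 2 OH⁻(aq)
For each mole of Mn(OH)₂ that dissolves per liter, [Mn²⁺] = s and [OH⁻] = 2s; let s denote this solubility.
Ksp = [Mn²⁺][OH⁻]^2 = s · (2s)^2 = 4s^3 = 2.1×10⁻¹³
s = 3.7×10⁻⁵ mol/L
[OH⁻] = 2s = 7.5×10⁻⁵ mol/L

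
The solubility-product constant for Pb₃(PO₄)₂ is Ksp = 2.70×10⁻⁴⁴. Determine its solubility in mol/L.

7.58×10⁻¹⁰ M

Pb₃(PO₄)₂(s) ⇌ 3 Pb²⁺(aq) + 2 PO₄³⁻(aq)
For each mole of Pb₃(PO₄)₂ that dissolves per liter, [Pb²⁺] = 3s and [PO₄³⁻] = 2s; let s denote this solubility.
Ksp = [Pb²⁺]^3[PO₄³⁻]^2 = (3s)^3 · (2s)^2 = 108s^5
108s^5 = 2.70×10⁻⁴⁴  ⇒  s^5 = 2.50×10⁻⁴⁶
Taking the 5th root, s = 7.58×10⁻¹⁰ M.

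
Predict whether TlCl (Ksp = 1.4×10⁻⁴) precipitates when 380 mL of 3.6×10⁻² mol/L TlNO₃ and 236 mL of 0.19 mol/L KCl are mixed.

Yes

After mixing, V = 380 mL + 236 mL = 616 mL.
[Tl⁺] = (3.6×10⁻²)(380)/616 = 2.2×10⁻² mol/L
[Cl⁻] = (0.19)(236)/616 = 7.3×10⁻² mol/L
Q = [Tl⁺][Cl⁻] = 1.6×10⁻³
Q = 1.6×10⁻³ > Ksp = 1.4×10⁻⁴, so the solution is supersaturated and TlCl precipitates.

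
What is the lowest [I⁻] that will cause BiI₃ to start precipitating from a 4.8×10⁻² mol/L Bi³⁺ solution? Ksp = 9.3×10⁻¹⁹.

A salt starts to precipitate once the ion product Q reaches its Ksp.
BiI₃(s) ⇌ Bi³⁺(aq) + 3 I⁻(aq)
Ksp = [Bi³⁺][I⁻]^3 = [I⁻]^3(4.8×10⁻²)
[I⁻]^3 = 9.3×10⁻¹⁹ / (4.8×10⁻²) = 1.9×10⁻¹⁷
[I⁻] = 2.7×10⁻⁶ mol/L

2.7×10⁻⁶ M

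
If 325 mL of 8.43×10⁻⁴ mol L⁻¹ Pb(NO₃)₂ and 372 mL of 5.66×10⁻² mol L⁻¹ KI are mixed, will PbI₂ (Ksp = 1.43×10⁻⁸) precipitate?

Yes

Total volume after mixing = 325 + 372 = 697 mL.
[Pb²⁺] = (8.43×10⁻⁴)(325)/697 = 3.93×10⁻⁴ mol L⁻¹
[I⁻] = (5.66×10⁻²)(372)/697 = 3.02×10⁻² mol L⁻¹
Q = [Pb²⁺][I⁻]^2 = 3.59×10⁻⁷
Because Q > Ksp (3.59×10⁻⁷ vs 1.43×10⁻⁸), a precipitate of PbI₂ forms.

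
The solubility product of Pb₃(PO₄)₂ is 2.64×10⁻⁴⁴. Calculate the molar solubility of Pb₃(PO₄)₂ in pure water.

7.54×10⁻¹⁰ M

Pb₃(PO₄)₂(s) ⇌ 3 Pb²⁺(aq) + 2 PO₄³⁻(aq)
With molar solubility s: [Pb²⁺] = 3s, [PO₄³⁻] = 2s.
Ksp = [Pb²⁺]^3[PO₄³⁻]^2 = (3s)^3 · (2s)^2 = 108s^5
108s^5 = 2.64×10⁻⁴⁴  ⇒  s^5 = 2.44×10⁻⁴⁶
s = (2.44×10⁻⁴⁶)^(1/5) = 7.54×10⁻¹⁰ mol L⁻¹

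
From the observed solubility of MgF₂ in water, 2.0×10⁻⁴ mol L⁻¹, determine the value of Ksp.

MgF₂(s) ⇌ Mg²⁺(aq) + 2 F⁻(aq)
Let s be the molar solubility. Then [Mg²⁺] = s and [F⁻] = 2s.
Ksp = [Mg²⁺][F⁻]^2 = s · (2s)^2 = 4s^3
Ksp = 4 × (2.0×10⁻⁴)^3 = 3.2×10⁻¹¹

Ksp = 3.2×10⁻¹¹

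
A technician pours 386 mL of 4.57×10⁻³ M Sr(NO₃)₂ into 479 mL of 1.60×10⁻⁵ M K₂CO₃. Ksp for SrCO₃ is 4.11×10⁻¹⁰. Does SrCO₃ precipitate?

Yes

The combined volume is 865 mL.
[Sr²⁺] = (4.57×10⁻³)(386)/865 = 2.04×10⁻³ M
[CO₃²⁻] = (1.60×10⁻⁵)(479)/865 = 8.86×10⁻⁶ M
Q = [Sr²⁺][CO₃²⁻] = 1.81×10⁻⁸
Since Q (1.81×10⁻⁸) exceeds Ksp (4.11×10⁻¹⁰), SrCO₃ will precipitate.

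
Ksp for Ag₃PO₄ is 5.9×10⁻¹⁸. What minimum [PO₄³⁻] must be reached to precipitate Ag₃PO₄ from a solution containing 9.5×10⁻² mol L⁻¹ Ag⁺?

6.9×10⁻¹⁵ M

Each salt precipitates once Q = Ksp for that salt.
Ag₃PO₄(s) ⇌ 3 Ag⁺(aq) + PO₄³⁻(aq)
Ksp = [Ag⁺]^3[PO₄³⁻] = [PO₄³⁻](9.5×10⁻²)^3
[PO₄³⁻] = 5.9×10⁻¹⁸ / (9.5×10⁻²)^3 = 6.9×10⁻¹⁵
[PO₄³⁻] = 6.9×10⁻¹⁵ mol L⁻¹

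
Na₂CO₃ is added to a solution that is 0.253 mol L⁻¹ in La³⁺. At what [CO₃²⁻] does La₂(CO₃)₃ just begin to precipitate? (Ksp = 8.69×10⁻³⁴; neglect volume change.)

The threshold for precipitation is Q = Ksp.
La₂(CO₃)₃(s) ⇌ 2 La³⁺(aq) + 3 CO₃²⁻(aq)
Ksp = [La³⁺]^2[CO₃²⁻]^3 = [CO₃²⁻]^3(0.253)^2
[CO₃²⁻]^3 = 8.69×10⁻³⁴ / (0.253)^2 = 1.36×10⁻³²
[CO₃²⁻] = 2.39×10⁻¹¹ mol L⁻¹

2.39×10⁻¹¹ M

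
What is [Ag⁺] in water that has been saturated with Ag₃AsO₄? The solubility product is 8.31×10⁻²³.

Ag₃AsO₄(s) ⇌ 3 Ag⁺(aq) + AsO₄³⁻(aq)
If s mol/L of Ag₃AsO₄ dissolves, [Ag⁺] = 3s and [AsO₄³⁻] = s.
Ksp = [Ag⁺]^3[AsO₄³⁻] = (3s)^3 · s = 27s^4 = 8.31×10⁻²³
s = 1.32×10⁻⁶ mol L⁻¹
[Ag⁺] = 3s = 3.97×10⁻⁶ mol L⁻¹

3.97×10⁻⁶ M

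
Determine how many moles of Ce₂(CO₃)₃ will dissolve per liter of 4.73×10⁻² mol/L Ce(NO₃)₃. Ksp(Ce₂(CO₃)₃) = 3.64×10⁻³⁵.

8.45×10⁻¹² M

Ce₂(CO₃)₃(s) ⇌ 2 Ce³⁺(aq) + 3 CO₃²⁻(aq)
Let s be the solubility of Ce₂(CO₃)₃ here. The common ion gives [Ce³⁺] ≈ 4.73×10⁻² mol/L, and [CO₃²⁻] = 3s.
Ksp = [Ce³⁺]^2[CO₃²⁻]^3 = (4.73×10⁻²)^2(3s)^3
(3s)^3 = 3.64×10⁻³⁵ / (4.73×10⁻²)^2 = 1.63×10⁻³²
s = 8.45×10⁻¹² mol/L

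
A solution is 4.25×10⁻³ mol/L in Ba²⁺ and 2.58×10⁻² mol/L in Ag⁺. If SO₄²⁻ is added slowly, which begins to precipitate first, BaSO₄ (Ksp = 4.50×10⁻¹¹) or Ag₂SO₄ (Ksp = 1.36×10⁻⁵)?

Precipitation of each salt begins when its ion product equals Ksp.
For BaSO₄: [SO₄²⁻] = (Ksp/[Ba²⁺]) = 1.06×10⁻⁸ mol/L
For Ag₂SO₄: [SO₄²⁻] = (Ksp/[Ag⁺]^2) = 2.04×10⁻² mol/L
BaSO₄ requires the lower [SO₄²⁻], so it precipitates first.

BaSO₄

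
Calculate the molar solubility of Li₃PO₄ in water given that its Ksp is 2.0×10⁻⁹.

Li₃PO₄(s) ⇌ 3 Li⁺(aq) + PO₄³⁻(aq)
With molar solubility s: [Li⁺] = 3s, [PO₄³⁻] = s.
Ksp = [Li⁺]^3[PO₄³⁻] = (3s)^3 · s = 27s^4
27s^4 = 2.0×10⁻⁹  ⇒  s^4 = 7.4×10⁻¹¹
s = 2.9×10⁻³ mol/L

2.9×10⁻³ M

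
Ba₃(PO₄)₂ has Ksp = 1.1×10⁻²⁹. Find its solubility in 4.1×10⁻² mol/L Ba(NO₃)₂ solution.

2.0×10⁻¹³ M

Ba₃(PO₄)₂(s) ⇌ 3 Ba²⁺(aq) + 2 PO₄³⁻(aq)
With Ba²⁺ already at 4.1×10⁻² mol/L and s small, take [Ba²⁺] ≈ 4.1×10⁻² mol/L and [PO₄³⁻] = 2s.
Ksp = [Ba²⁺]^3[PO₄³⁻]^2 = (4.1×10⁻²)^3(2s)^2
(2s)^2 = 1.1×10⁻²⁹ / (4.1×10⁻²)^3 = 1.6×10⁻²⁵
s = 2.0×10⁻¹³ mol/L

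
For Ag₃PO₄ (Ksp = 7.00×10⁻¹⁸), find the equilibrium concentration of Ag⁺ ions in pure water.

6.77×10⁻⁵ M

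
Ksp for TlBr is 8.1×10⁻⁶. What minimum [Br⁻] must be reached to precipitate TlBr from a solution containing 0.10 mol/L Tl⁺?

8.1×10⁻⁵ M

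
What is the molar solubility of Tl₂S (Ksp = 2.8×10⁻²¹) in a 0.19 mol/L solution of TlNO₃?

7.8×10⁻²⁰ M

Tl₂S(s) ⇌ 2 Tl⁺(aq) + S²⁻(aq)
Let s be the solubility of Tl₂S here. The common ion gives [Tl⁺] ≈ 0.19 mol/L, and [S²⁻] = s.
Ksp = [Tl⁺]^2[S²⁻] = (0.19)^2s
s = 2.8×10⁻²¹ / (0.19)^2 = 7.8×10⁻²⁰
s = 7.8×10⁻²⁰ mol/L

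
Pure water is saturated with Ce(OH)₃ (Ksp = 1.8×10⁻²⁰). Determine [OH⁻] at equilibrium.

1.5×10⁻⁵ M

Ce(OH)₃(s) ⇌ Ce³⁺(aq) + 3 OH⁻(aq)
For each mole of Ce(OH)₃ that dissolves per liter, [Ce³⁺] = s and [OH⁻] = 3s; let s denote this solubility.
Ksp = [Ce³⁺][OH⁻]^3 = s · (3s)^3 = 27s^4 = 1.8×10⁻²⁰
s = 5.1×10⁻⁶ mol L⁻¹
[OH⁻] = 3s = 1.5×10⁻⁵ mol L⁻¹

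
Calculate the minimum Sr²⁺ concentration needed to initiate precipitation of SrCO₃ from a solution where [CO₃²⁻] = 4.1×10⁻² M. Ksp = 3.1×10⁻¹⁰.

7.6×10⁻⁹ M

The threshold for precipitation is Q = Ksp.
SrCO₃(s) ⇌ Sr²⁺(aq) + CO₃²⁻(aq)
Ksp = [Sr²⁺][CO₃²⁻] = [Sr²⁺](4.1×10⁻²)
[Sr²⁺] = 3.1×10⁻¹⁰ / (4.1×10⁻²) = 7.6×10⁻⁹
[Sr²⁺] = 7.6×10⁻⁹ M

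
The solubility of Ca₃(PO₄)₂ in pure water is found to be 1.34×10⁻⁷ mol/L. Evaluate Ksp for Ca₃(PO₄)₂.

Ksp = 4.67×10⁻³³

Ca₃(PO₄)₂(s) ⇌ 3 Ca²⁺(aq) + 2 PO₄³⁻(aq)
With molar solubility s: [Ca²⁺] = 3s, [PO₄³⁻] = 2s.
Ksp = [Ca²⁺]^3[PO₄³⁻]^2 = (3s)^3 · (2s)^2 = 108s^5
Ksp = 108 × (1.34×10⁻⁷)^5 = 4.67×10⁻³³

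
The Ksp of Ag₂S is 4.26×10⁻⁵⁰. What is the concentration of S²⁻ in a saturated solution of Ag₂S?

Ag₂S(s) ⇌ 2 Ag⁺(aq) + S²⁻(aq)
For each mole of Ag₂S that dissolves per liter, [Ag⁺] = 2s and [S²⁻] = s; let s denote this solubility.
Ksp = [Ag⁺]^2[S²⁻] = (2s)^2 · s = 4s^3 = 4.26×10⁻⁵⁰
s = 2.20×10⁻¹⁷ mol/L
[S²⁻] = s = 2.20×10⁻¹⁷ mol/L

2.20×10⁻¹⁷ M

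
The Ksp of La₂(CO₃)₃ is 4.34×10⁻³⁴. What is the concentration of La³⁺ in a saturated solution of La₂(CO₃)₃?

La₂(CO₃)₃(s) ⇌ 2 La³⁺(aq) + 3 CO₃²⁻(aq)
With molar solubility s: [La³⁺] = 2s, [CO₃²⁻] = 3s.
Ksp = [La³⁺]^2[CO₃²⁻]^3 = (2s)^2 · (3s)^3 = 108s^5 = 4.34×10⁻³⁴
s = 8.33×10⁻⁸ mol L⁻¹
[La³⁺] = 2s = 1.67×10⁻⁷ mol L⁻¹

1.67×10⁻⁷ M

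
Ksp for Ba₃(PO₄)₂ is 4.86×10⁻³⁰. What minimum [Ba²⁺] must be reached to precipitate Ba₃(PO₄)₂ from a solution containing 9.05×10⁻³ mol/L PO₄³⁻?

The threshold for precipitation is Q = Ksp.
Ba₃(PO₄)₂(s) ⇌ 3 Ba²⁺(aq) + 2 PO₄³⁻(aq)
Ksp = [Ba²⁺]^3[PO₄³⁻]^2 = [Ba²⁺]^3(9.05×10⁻³)^2
[Ba²⁺]^3 = 4.86×10⁻³⁰ / (9.05×10⁻³)^2 = 5.93×10⁻²⁶
[Ba²⁺] = 3.90×10⁻⁹ mol/L

3.90×10⁻⁹ M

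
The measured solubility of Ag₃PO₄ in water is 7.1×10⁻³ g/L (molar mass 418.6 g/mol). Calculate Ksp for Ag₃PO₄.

Convert to molarity: s = 7.1×10⁻³ / 418.6 = 1.696×10⁻⁵ mol/L
Ag₃PO₄(s) ⇌ 3 Ag⁺(aq) + PO₄³⁻(aq)
Call the molar solubility s, so that [Ag⁺] = 3s and [PO₄³⁻] = s.
Ksp = [Ag⁺]^3[PO₄³⁻] = (3s)^3 · s = 27s^4
Ksp = 27 × (1.696×10⁻⁵)^4 = 2.2×10⁻¹⁸

Ksp = 2.2×10⁻¹⁸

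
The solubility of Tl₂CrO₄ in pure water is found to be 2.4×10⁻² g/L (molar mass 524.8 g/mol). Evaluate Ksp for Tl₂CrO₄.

s = (2.4×10⁻² g L⁻¹)/(524.8 g mol⁻¹) = 4.573×10⁻⁵ M
Tl₂CrO₄(s) ⇌ 2 Tl⁺(aq) + CrO₄²⁻(aq)
Let s be the molar solubility. Then [Tl⁺] = 2s and [CrO₄²⁻] = s.
Ksp = [Tl⁺]^2[CrO₄²⁻] = (2s)^2 · s = 4s^3
Ksp = 4 × (4.573×10⁻⁵)^3 = 3.8×10⁻¹³

Ksp = 3.8×10⁻¹³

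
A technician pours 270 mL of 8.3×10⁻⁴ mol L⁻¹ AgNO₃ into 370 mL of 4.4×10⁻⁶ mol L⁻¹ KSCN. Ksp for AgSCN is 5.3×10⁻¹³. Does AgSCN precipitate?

Yes

Total volume after mixing = 270 + 370 = 640 mL.
[Ag⁺] = (8.3×10⁻⁴)(270)/640 = 3.5×10⁻⁴ mol L⁻¹
[SCN⁻] = (4.4×10⁻⁶)(370)/640 = 2.5×10⁻⁶ mol L⁻¹
Q = [Ag⁺][SCN⁻] = 8.9×10⁻¹⁰
Q = 8.9×10⁻¹⁰ > Ksp = 5.3×10⁻¹³, so the solution is supersaturated and AgSCN precipitates.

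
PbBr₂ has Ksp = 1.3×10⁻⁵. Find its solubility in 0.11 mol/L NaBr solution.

PbBr₂(s) ⇌ Pb²⁺(aq) + 2 Br⁻(aq)
Br⁻ is already present at 0.11 mol/L. If s mol/L of PbBr₂ dissolves, [Pb²⁺] = s while [Br⁻] ≈ 0.11 mol/L.
Ksp = [Pb²⁺][Br⁻]^2 = s(0.11)^2
s = 1.3×10⁻⁵ / (0.11)^2 = 1.1×10⁻³
s = 1.1×10⁻³ mol/L

1.1×10⁻³ M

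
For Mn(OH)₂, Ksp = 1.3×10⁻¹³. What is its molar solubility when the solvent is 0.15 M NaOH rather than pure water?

Mn(OH)₂(s) ⇌ Mn²⁺(aq) + 2 OH⁻(aq)
With OH⁻ already at 0.15 M and s small, take [OH⁻] ≈ 0.15 M and [Mn²⁺] = s.
Ksp = [Mn²⁺][OH⁻]^2 = s(0.15)^2
s = 1.3×10⁻¹³ / (0.15)^2 = 5.8×10⁻¹²
s = 5.8×10⁻¹² M

5.8×10⁻¹² M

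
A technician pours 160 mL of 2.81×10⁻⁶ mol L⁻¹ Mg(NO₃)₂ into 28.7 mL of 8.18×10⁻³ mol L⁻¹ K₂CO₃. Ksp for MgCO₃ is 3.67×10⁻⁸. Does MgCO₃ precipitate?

After mixing, V = 160 mL + 28.7 mL = 188.7 mL.
[Mg²⁺] = (2.81×10⁻⁶)(160)/188.7 = 2.38×10⁻⁶ mol L⁻¹
[CO₃²⁻] = (8.18×10⁻³)(28.7)/188.7 = 1.24×10⁻³ mol L⁻¹
Q = [Mg²⁺][CO₃²⁻] = 2.96×10⁻⁹
Since Q (2.96×10⁻⁹) is less than Ksp (3.67×10⁻⁸), no MgCO₃ precipitates.

No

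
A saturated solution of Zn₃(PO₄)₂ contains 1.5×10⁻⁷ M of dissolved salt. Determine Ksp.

Ksp = 8.2×10⁻³³

Zn₃(PO₄)₂(s) ⇌ 3 Zn²⁺(aq) + 2 PO₄³⁻(aq)
With molar solubility s: [Zn²⁺] = 3s, [PO₄³⁻] = 2s.
Ksp = [Zn²⁺]^3[PO₄³⁻]^2 = (3s)^3 · (2s)^2 = 108s^5
Ksp = 108 × (1.5×10⁻⁷)^5 = 8.2×10⁻³³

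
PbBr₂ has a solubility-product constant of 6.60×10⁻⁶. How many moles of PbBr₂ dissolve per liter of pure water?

PbBr₂(s) ⇌ Pb²⁺(aq) + 2 Br⁻(aq)
For each mole of PbBr₂ that dissolves per liter, [Pb²⁺] = s and [Br⁻] = 2s; let s denote this solubility.
Ksp = [Pb²⁺][Br⁻]^2 = s · (2s)^2 = 4s^3
4s^3 = 6.60×10⁻⁶  ⇒  s^3 = 1.65×10⁻⁶
Taking the 3rd root, s = 1.18×10⁻² M.

1.18×10⁻² M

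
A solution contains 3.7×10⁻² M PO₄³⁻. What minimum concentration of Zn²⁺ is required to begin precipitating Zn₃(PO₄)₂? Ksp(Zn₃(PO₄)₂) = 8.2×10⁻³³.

1.8×10⁻¹⁰ M

A salt starts to precipitate once the ion product Q reaches its Ksp.
Zn₃(PO₄)₂(s) ⇌ 3 Zn²⁺(aq) + 2 PO₄³⁻(aq)
Ksp = [Zn²⁺]^3[PO₄³⁻]^2 = [Zn²⁺]^3(3.7×10⁻²)^2
[Zn²⁺]^3 = 8.2×10⁻³³ / (3.7×10⁻²)^2 = 6.0×10⁻³⁰
[Zn²⁺] = 1.8×10⁻¹⁰ M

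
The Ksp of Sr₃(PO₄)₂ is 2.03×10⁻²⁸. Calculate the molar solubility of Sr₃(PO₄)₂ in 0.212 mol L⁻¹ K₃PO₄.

5.51×10⁻¹⁰ M

Sr₃(PO₄)₂(s) ⇌ 3 Sr²⁺(aq) + 2 PO₄³⁻(aq)
The solution already contains PO₄³⁻ at 0.212 mol L⁻¹. Let s be the molar solubility of Sr₃(PO₄)₂.
[PO₄³⁻] ≈ 0.212 mol L⁻¹ (common ion dominates); [Sr²⁺] = 3s.
Ksp = [Sr²⁺]^3[PO₄³⁻]^2 = (3s)^3(0.212)^2
(3s)^3 = 2.03×10⁻²⁸ / (0.212)^2 = 4.52×10⁻²⁷
s = 5.51×10⁻¹⁰ mol L⁻¹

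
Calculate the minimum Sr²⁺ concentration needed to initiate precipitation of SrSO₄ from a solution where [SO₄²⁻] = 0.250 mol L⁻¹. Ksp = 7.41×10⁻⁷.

2.96×10⁻⁶ M

The threshold for precipitation is Q = Ksp.
SrSO₄(s) ⇌ Sr²⁺(aq) + SO₄²⁻(aq)
Ksp = [Sr²⁺][SO₄²⁻] = [Sr²⁺](0.250)
[Sr²⁺] = 7.41×10⁻⁷ / (0.250) = 2.96×10⁻⁶
[Sr²⁺] = 2.96×10⁻⁶ mol L⁻¹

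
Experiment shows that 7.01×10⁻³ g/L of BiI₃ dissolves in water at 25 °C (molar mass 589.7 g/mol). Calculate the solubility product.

s = (7.01×10⁻³ g L⁻¹)/(589.7 g mol⁻¹) = 1.1887×10⁻⁵ M
BiI₃(s) ⇌ Bi³⁺(aq) + 3 I⁻(aq)
With molar solubility s: [Bi³⁺] = s, [I⁻] = 3s.
Ksp = [Bi³⁺][I⁻]^3 = s · (3s)^3 = 27s^4
Ksp = 27 × (1.1887×10⁻⁵)^4 = 5.39×10⁻¹⁹

Ksp = 5.39×10⁻¹⁹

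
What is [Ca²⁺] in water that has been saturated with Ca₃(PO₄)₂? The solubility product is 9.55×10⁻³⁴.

Ca₃(PO₄)₂(s) ⇌ 3 Ca²⁺(aq) + 2 PO₄³⁻(aq)
With molar solubility s: [Ca²⁺] = 3s, [PO₄³⁻] = 2s.
Ksp = [Ca²⁺]^3[PO₄³⁻]^2 = (3s)^3 · (2s)^2 = 108s^5 = 9.55×10⁻³⁴
s = 9.76×10⁻⁸ mol/L
[Ca²⁺] = 3s = 2.93×10⁻⁷ mol/L

2.93×10⁻⁷ M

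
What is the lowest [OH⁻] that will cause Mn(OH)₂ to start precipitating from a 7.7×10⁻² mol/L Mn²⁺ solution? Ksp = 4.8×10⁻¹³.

2.5×10⁻⁶ M

The threshold for precipitation is Q = Ksp.
Mn(OH)₂(s) ⇌ Mn²⁺(aq) + 2 OH⁻(aq)
Ksp = [Mn²⁺][OH⁻]^2 = [OH⁻]^2(7.7×10⁻²)
[OH⁻]^2 = 4.8×10⁻¹³ / (7.7×10⁻²) = 6.2×10⁻¹²
[OH⁻] = 2.5×10⁻⁶ mol/L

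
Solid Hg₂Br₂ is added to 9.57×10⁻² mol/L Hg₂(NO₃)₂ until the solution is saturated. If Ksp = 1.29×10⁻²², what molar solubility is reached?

Hg₂Br₂(s) ⇌ Hg₂²⁺(aq) + 2 Br⁻(aq)
Let s be the solubility of Hg₂Br₂ here. The common ion gives [Hg₂²⁺] ≈ 9.57×10⁻² mol/L, and [Br⁻] = 2s.
Ksp = [Hg₂²⁺][Br⁻]^2 = (9.57×10⁻²)(2s)^2
(2s)^2 = 1.29×10⁻²² / (9.57×10⁻²) = 1.35×10⁻²¹
s = 1.84×10⁻¹¹ mol/L

1.84×10⁻¹¹ M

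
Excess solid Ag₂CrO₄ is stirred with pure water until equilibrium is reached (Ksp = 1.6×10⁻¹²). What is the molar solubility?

7.4×10⁻⁵ M

Ag₂CrO₄(s) ⇌ 2 Ag⁺(aq) + CrO₄²⁻(aq)
Call the molar solubility s, so that [Ag⁺] = 2s and [CrO₄²⁻] = s.
Ksp = [Ag⁺]^2[CrO₄²⁻] = (2s)^2 · s = 4s^3
4s^3 = 1.6×10⁻¹²  ⇒  s^3 = 4.0×10⁻¹³
s = 7.4×10⁻⁵ mol/L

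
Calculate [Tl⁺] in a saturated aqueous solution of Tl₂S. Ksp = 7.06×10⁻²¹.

2.42×10⁻⁷ M

Tl₂S(s) ⇌ 2 Tl⁺(aq) + S²⁻(aq)
Let s be the molar solubility. Then [Tl⁺] = 2s and [S²⁻] = s.
Ksp = [Tl⁺]^2[S²⁻] = (2s)^2 · s = 4s^3 = 7.06×10⁻²¹
s = 1.21×10⁻⁷ M
[Tl⁺] = 2s = 2.42×10⁻⁷ M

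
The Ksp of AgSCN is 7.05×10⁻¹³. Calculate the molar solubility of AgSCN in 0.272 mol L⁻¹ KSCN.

2.59×10⁻¹² M

AgSCN(s) ⇌ Ag⁺(aq) + SCN⁻(aq)
SCN⁻ is already present at 0.272 mol L⁻¹. If s mol/L of AgSCN dissolves, [Ag⁺] = s while [SCN⁻] ≈ 0.272 mol L⁻¹.
Ksp = [Ag⁺][SCN⁻] = s(0.272)
s = 7.05×10⁻¹³ / (0.272) = 2.59×10⁻¹²
s = 2.59×10⁻¹² mol L⁻¹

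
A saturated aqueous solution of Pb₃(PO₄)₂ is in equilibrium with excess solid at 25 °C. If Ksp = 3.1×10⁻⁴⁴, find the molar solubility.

7.8×10⁻¹⁰ M

Pb₃(PO₄)₂(s) ⇌ 3 Pb²⁺(aq) + 2 PO₄³⁻(aq)
Let s be the molar solubility. Then [Pb²⁺] = 3s and [PO₄³⁻] = 2s.
Ksp = [Pb²⁺]^3[PO₄³⁻]^2 = (3s)^3 · (2s)^2 = 108s^5
108s^5 = 3.1×10⁻⁴⁴  ⇒  s^5 = 2.9×10⁻⁴⁶
s = 7.8×10⁻¹⁰ mol/L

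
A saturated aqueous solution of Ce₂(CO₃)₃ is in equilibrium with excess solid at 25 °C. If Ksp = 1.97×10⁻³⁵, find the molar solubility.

Ce₂(CO₃)₃(s) ⇌ 2 Ce³⁺(aq) + 3 CO₃²⁻(aq)
Let s be the molar solubility. Then [Ce³⁺] = 2s and [CO₃²⁻] = 3s.
Ksp = [Ce³⁺]^2[CO₃²⁻]^3 = (2s)^2 · (3s)^3 = 108s^5
108s^5 = 1.97×10⁻³⁵  ⇒  s^5 = 1.82×10⁻³⁷
Taking the 5th root, s = 4.49×10⁻⁸ mol L⁻¹.

4.49×10⁻⁸ M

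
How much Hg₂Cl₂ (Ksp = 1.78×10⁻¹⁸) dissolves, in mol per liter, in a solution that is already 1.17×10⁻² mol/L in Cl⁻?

1.30×10⁻¹⁴ M

Hg₂Cl₂(s) ⇌ Hg₂²⁺(aq) + 2 Cl⁻(aq)
Let s be the solubility of Hg₂Cl₂ here. The common ion gives [Cl⁻] ≈ 1.17×10⁻² mol/L, and [Hg₂²⁺] = s.
Ksp = [Hg₂²⁺][Cl⁻]^2 = s(1.17×10⁻²)^2
s = 1.78×10⁻¹⁸ / (1.17×10⁻²)^2 = 1.30×10⁻¹⁴
s = 1.30×10⁻¹⁴ mol/L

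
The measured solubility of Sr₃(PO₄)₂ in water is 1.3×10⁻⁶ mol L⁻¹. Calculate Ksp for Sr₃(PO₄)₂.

Ksp = 4.0×10⁻²⁸

Sr₃(PO₄)₂(s) ⇌ 3 Sr²⁺(aq) + 2 PO₄³⁻(aq)
If s mol/L of Sr₃(PO₄)₂ dissolves, [Sr²⁺] = 3s and [PO₄³⁻] = 2s.
Ksp = [Sr²⁺]^3[PO₄³⁻]^2 = (3s)^3 · (2s)^2 = 108s^5
Ksp = 108 × (1.3×10⁻⁶)^5 = 4.0×10⁻²⁸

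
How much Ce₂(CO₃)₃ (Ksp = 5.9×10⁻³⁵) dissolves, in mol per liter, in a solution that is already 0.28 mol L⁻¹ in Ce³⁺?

3.0×10⁻¹² M

Ce₂(CO₃)₃(s) ⇌ 2 Ce³⁺(aq) + 3 CO₃²⁻(aq)
Ce³⁺ is already present at 0.28 mol L⁻¹. If s mol/L of Ce₂(CO₃)₃ dissolves, [CO₃²⁻] = 3s while [Ce³⁺] ≈ 0.28 mol L⁻¹.
Ksp = [Ce³⁺]^2[CO₃²⁻]^3 = (0.28)^2(3s)^3
(3s)^3 = 5.9×10⁻³⁵ / (0.28)^2 = 7.5×10⁻³⁴
s = 3.0×10⁻¹² mol L⁻¹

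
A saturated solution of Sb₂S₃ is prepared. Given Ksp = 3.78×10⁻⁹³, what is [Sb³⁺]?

Sb₂S₃(s) ⇌ 2 Sb³⁺(aq) + 3 S²⁻(aq)
For each mole of Sb₂S₃ that dissolves per liter, [Sb³⁺] = 2s and [S²⁻] = 3s; let s denote this solubility.
Ksp = [Sb³⁺]^2[S²⁻]^3 = (2s)^2 · (3s)^3 = 108s^5 = 3.78×10⁻⁹³
s = 1.28×10⁻¹⁹ mol/L
[Sb³⁺] = 2s = 2.57×10⁻¹⁹ mol/L

2.57×10⁻¹⁹ M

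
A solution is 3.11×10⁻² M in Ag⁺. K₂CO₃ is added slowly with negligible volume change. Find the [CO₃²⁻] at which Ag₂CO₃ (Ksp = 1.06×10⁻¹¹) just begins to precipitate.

1.10×10⁻⁸ M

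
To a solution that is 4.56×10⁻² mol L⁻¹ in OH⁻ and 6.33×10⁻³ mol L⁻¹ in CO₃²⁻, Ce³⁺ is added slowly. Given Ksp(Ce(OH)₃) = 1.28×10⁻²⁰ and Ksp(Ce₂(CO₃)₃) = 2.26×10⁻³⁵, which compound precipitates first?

Precipitation begins when Q = Ksp.
For Ce(OH)₃: [Ce³⁺] = (Ksp/[OH⁻]^3) = 1.35×10⁻¹⁶ mol L⁻¹
For Ce₂(CO₃)₃: [Ce³⁺] = (Ksp/[CO₃²⁻]^3)^(1/2) = 9.44×10⁻¹⁵ mol L⁻¹
Since Ce(OH)₃ needs less Ce³⁺ to reach saturation, it precipitates first.

Ce(OH)₃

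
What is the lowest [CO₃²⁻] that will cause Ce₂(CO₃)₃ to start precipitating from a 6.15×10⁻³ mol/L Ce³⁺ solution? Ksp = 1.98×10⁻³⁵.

8.06×10⁻¹¹ M

A salt starts to precipitate once the ion product Q reaches its Ksp.
Ce₂(CO₃)₃(s) ⇌ 2 Ce³⁺(aq) + 3 CO₃²⁻(aq)
Ksp = [Ce³⁺]^2[CO₃²⁻]^3 = [CO₃²⁻]^3(6.15×10⁻³)^2
[CO₃²⁻]^3 = 1.98×10⁻³⁵ / (6.15×10⁻³)^2 = 5.23×10⁻³¹
[CO₃²⁻] = 8.06×10⁻¹¹ mol/L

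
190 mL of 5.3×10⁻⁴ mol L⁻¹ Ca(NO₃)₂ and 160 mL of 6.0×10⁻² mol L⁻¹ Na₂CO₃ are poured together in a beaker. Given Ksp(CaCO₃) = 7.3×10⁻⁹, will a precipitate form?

Yes

After mixing, V = 190 mL + 160 mL = 350 mL.
[Ca²⁺] = (5.3×10⁻⁴)(190)/350 = 2.9×10⁻⁴ mol L⁻¹
[CO₃²⁻] = (6.0×10⁻²)(160)/350 = 2.7×10⁻² mol L⁻¹
Q = [Ca²⁺][CO₃²⁻] = 7.9×10⁻⁶
Q = 7.9×10⁻⁶ > Ksp = 7.3×10⁻⁹, so the solution is supersaturated and CaCO₃ precipitates.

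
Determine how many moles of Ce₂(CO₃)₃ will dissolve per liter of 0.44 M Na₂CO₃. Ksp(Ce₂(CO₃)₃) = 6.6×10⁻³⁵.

1.4×10⁻¹⁷ M

Ce₂(CO₃)₃(s) ⇌ 2 Ce³⁺(aq) + 3 CO₃²⁻(aq)
CO₃²⁻ is already present at 0.44 M. If s mol/L of Ce₂(CO₃)₃ dissolves, [Ce³⁺] = 2s while [CO₃²⁻] ≈ 0.44 M.
Ksp = [Ce³⁺]^2[CO₃²⁻]^3 = (2s)^2(0.44)^3
(2s)^2 = 6.6×10⁻³⁵ / (0.44)^3 = 7.7×10⁻³⁴
s = 1.4×10⁻¹⁷ M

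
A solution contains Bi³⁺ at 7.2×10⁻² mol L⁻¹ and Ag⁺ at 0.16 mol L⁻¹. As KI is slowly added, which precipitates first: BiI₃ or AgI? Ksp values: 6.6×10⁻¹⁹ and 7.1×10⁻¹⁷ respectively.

AgI

Each salt precipitates once Q = Ksp for that salt.
For BiI₃: [I⁻] = (Ksp/[Bi³⁺])^(1/3) = 2.1×10⁻⁶ mol L⁻¹
For AgI: [I⁻] = (Ksp/[Ag⁺]) = 4.4×10⁻¹⁶ mol L⁻¹
AgI requires the lower [I⁻], so it precipitates first.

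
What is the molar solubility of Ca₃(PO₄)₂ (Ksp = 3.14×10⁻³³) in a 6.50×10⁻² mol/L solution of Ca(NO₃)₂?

1.69×10⁻¹⁵ M

Ca₃(PO₄)₂(s) ⇌ 3 Ca²⁺(aq) + 2 PO₄³⁻(aq)
The solution already contains Ca²⁺ at 6.50×10⁻² mol/L. Let s be the molar solubility of Ca₃(PO₄)₂.
[Ca²⁺] ≈ 6.50×10⁻² mol/L (common ion dominates); [PO₄³⁻] = 2s.
Ksp = [Ca²⁺]^3[PO₄³⁻]^2 = (6.50×10⁻²)^3(2s)^2
(2s)^2 = 3.14×10⁻³³ / (6.50×10⁻²)^3 = 1.14×10⁻²⁹
s = 1.69×10⁻¹⁵ mol/L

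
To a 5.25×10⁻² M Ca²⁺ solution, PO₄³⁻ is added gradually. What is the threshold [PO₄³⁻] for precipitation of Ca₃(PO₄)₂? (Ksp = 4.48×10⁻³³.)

Precipitation begins when Q = Ksp.
Ca₃(PO₄)₂(s) ⇌ 3 Ca²⁺(aq) + 2 PO₄³⁻(aq)
Ksp = [Ca²⁺]^3[PO₄³⁻]^2 = [PO₄³⁻]^2(5.25×10⁻²)^3
[PO₄³⁻]^2 = 4.48×10⁻³³ / (5.25×10⁻²)^3 = 3.10×10⁻²⁹
[PO₄³⁻] = 5.56×10⁻¹⁵ M

5.56×10⁻¹⁵ M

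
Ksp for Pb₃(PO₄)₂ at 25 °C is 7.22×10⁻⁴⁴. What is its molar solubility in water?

Pb₃(PO₄)₂(s) ⇌ 3 Pb²⁺(aq) + 2 PO₄³⁻(aq)
For each mole of Pb₃(PO₄)₂ that dissolves per liter, [Pb²⁺] = 3s and [PO₄³⁻] = 2s; let s denote this solubility.
Ksp = [Pb²⁺]^3[PO₄³⁻]^2 = (3s)^3 · (2s)^2 = 108s^5
108s^5 = 7.22×10⁻⁴⁴  ⇒  s^5 = 6.69×10⁻⁴⁶
s = 9.23×10⁻¹⁰ M

9.23×10⁻¹⁰ M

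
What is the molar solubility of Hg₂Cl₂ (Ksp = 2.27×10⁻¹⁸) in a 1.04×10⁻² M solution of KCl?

Hg₂Cl₂(s) ⇌ Hg₂²⁺(aq) + 2 Cl⁻(aq)
Let s be the solubility of Hg₂Cl₂ here. The common ion gives [Cl⁻] ≈ 1.04×10⁻² M, and [Hg₂²⁺] = s.
Ksp = [Hg₂²⁺][Cl⁻]^2 = s(1.04×10⁻²)^2
s = 2.27×10⁻¹⁸ / (1.04×10⁻²)^2 = 2.10×10⁻¹⁴
s = 2.10×10⁻¹⁴ M

2.10×10⁻¹⁴ M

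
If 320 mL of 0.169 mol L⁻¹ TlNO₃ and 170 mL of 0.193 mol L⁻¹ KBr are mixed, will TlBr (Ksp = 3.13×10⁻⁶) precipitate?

Total volume after mixing = 320 + 170 = 490 mL.
[Tl⁺] = (0.169)(320)/490 = 0.110 mol L⁻¹
[Br⁻] = (0.193)(170)/490 = 6.70×10⁻² mol L⁻¹
Q = [Tl⁺][Br⁻] = 7.39×10⁻³
Q = 7.39×10⁻³ > Ksp = 3.13×10⁻⁶, so the solution is supersaturated and TlBr precipitates.

Yes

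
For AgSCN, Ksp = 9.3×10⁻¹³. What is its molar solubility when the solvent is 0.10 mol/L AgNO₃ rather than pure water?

9.3×10⁻¹² M

AgSCN(s) ⇌ Ag⁺(aq) + SCN⁻(aq)
With Ag⁺ already at 0.10 mol/L and s small, take [Ag⁺] ≈ 0.10 mol/L and [SCN⁻] = s.
Ksp = [Ag⁺][SCN⁻] = (0.10)s
s = 9.3×10⁻¹³ / (0.10) = 9.3×10⁻¹²
s = 9.3×10⁻¹² mol/L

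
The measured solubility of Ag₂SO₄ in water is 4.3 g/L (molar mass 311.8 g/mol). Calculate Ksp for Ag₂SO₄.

Ksp = 1.0×10⁻⁵

s = (4.3 g L⁻¹)/(311.8 g mol⁻¹) = 1.379×10⁻² M
Ag₂SO₄(s) ⇌ 2 Ag⁺(aq) + SO₄²⁻(aq)
For each mole of Ag₂SO₄ that dissolves per liter, [Ag⁺] = 2s and [SO₄²⁻] = s; let s denote this solubility.
Ksp = [Ag⁺]^2[SO₄²⁻] = (2s)^2 · s = 4s^3
Ksp = 4 × (1.379×10⁻²)^3 = 1.0×10⁻⁵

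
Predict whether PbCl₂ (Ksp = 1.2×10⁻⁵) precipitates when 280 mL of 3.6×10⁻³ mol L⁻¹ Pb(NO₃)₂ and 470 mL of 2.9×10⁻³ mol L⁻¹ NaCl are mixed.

No

After mixing, V = 280 mL + 470 mL = 750 mL.
[Pb²⁺] = (3.6×10⁻³)(280)/750 = 1.3×10⁻³ mol L⁻¹
[Cl⁻] = (2.9×10⁻³)(470)/750 = 1.8×10⁻³ mol L⁻¹
Q = [Pb²⁺][Cl⁻]^2 = 4.4×10⁻⁹
Since Q (4.4×10⁻⁹) is less than Ksp (1.2×10⁻⁵), no PbCl₂ precipitates.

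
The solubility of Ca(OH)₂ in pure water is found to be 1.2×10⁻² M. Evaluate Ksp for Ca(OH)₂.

Ca(OH)₂(s) ⇌ Ca²⁺(aq) + 2 OH⁻(aq)
For each mole of Ca(OH)₂ that dissolves per liter, [Ca²⁺] = s and [OH⁻] = 2s; let s denote this solubility.
Ksp = [Ca²⁺][OH⁻]^2 = s · (2s)^2 = 4s^3
Ksp = 4 × (1.2×10⁻²)^3 = 6.9×10⁻⁶

Ksp = 6.9×10⁻⁶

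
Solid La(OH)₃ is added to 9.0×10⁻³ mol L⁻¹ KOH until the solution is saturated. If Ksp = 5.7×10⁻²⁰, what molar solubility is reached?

La(OH)₃(s) ⇌ La³⁺(aq) + 3 OH⁻(aq)
Let s be the solubility of La(OH)₃ here. The common ion gives [OH⁻] ≈ 9.0×10⁻³ mol L⁻¹, and [La³⁺] = s.
Ksp = [La³⁺][OH⁻]^3 = s(9.0×10⁻³)^3
s = 5.7×10⁻²⁰ / (9.0×10⁻³)^3 = 7.8×10⁻¹⁴
s = 7.8×10⁻¹⁴ mol L⁻¹

7.8×10⁻¹⁴ M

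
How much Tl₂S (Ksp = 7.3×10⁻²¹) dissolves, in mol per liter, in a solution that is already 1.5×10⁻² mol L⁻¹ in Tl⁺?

Tl₂S(s) ⇌ 2 Tl⁺(aq) + S²⁻(aq)
With Tl⁺ already at 1.5×10⁻² mol L⁻¹ and s small, take [Tl⁺] ≈ 1.5×10⁻² mol L⁻¹ and [S²⁻] = s.
Ksp = [Tl⁺]^2[S²⁻] = (1.5×10⁻²)^2s
s = 7.3×10⁻²¹ / (1.5×10⁻²)^2 = 3.2×10⁻¹⁷
s = 3.2×10⁻¹⁷ mol L⁻¹

3.2×10⁻¹⁷ M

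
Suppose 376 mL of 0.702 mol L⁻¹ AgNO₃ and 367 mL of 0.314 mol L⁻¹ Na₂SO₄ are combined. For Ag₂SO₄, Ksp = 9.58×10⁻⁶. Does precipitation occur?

Yes

After mixing, V = 376 mL + 367 mL = 743 mL.
[Ag⁺] = (0.702)(376)/743 = 0.355 mol L⁻¹
[SO₄²⁻] = (0.314)(367)/743 = 0.155 mol L⁻¹
Q = [Ag⁺]^2[SO₄²⁻] = 1.96×10⁻²
Since Q (1.96×10⁻²) exceeds Ksp (9.58×10⁻⁶), Ag₂SO₄ will precipitate.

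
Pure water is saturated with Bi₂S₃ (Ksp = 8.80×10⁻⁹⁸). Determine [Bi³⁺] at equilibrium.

Bi₂S₃(s) ⇌ 2 Bi³⁺(aq) + 3 S²⁻(aq)
For each mole of Bi₂S₃ that dissolves per liter, [Bi³⁺] = 2s and [S²⁻] = 3s; let s denote this solubility.
Ksp = [Bi³⁺]^2[S²⁻]^3 = (2s)^2 · (3s)^3 = 108s^5 = 8.80×10⁻⁹⁸
s = 1.52×10⁻²⁰ M
[Bi³⁺] = 2s = 3.04×10⁻²⁰ M

3.04×10⁻²⁰ M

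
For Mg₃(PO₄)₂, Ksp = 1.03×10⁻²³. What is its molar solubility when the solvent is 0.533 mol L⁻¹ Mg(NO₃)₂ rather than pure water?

Mg₃(PO₄)₂(s) ⇌ 3 Mg²⁺(aq) + 2 PO₄³⁻(aq)
With Mg²⁺ already at 0.533 mol L⁻¹ and s small, take [Mg²⁺] ≈ 0.533 mol L⁻¹ and [PO₄³⁻] = 2s.
Ksp = [Mg²⁺]^3[PO₄³⁻]^2 = (0.533)^3(2s)^2
(2s)^2 = 1.03×10⁻²³ / (0.533)^3 = 6.80×10⁻²³
s = 4.12×10⁻¹² mol L⁻¹

4.12×10⁻¹² M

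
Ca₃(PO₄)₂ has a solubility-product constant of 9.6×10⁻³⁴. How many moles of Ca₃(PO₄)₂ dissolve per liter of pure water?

9.8×10⁻⁸ M

Ca₃(PO₄)₂(s) ⇌ 3 Ca²⁺(aq) + 2 PO₄³⁻(aq)
If s mol/L of Ca₃(PO₄)₂ dissolves, [Ca²⁺] = 3s and [PO₄³⁻] = 2s.
Ksp = [Ca²⁺]^3[PO₄³⁻]^2 = (3s)^3 · (2s)^2 = 108s^5
108s^5 = 9.6×10⁻³⁴  ⇒  s^5 = 8.9×10⁻³⁶
s = (8.9×10⁻³⁶)^(1/5) = 9.8×10⁻⁸ mol L⁻¹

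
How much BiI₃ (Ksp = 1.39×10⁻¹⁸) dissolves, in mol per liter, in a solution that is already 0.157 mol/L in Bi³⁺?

6.90×10⁻⁷ M

BiI₃(s) ⇌ Bi³⁺(aq) + 3 I⁻(aq)
With Bi³⁺ already at 0.157 mol/L and s small, take [Bi³⁺] ≈ 0.157 mol/L and [I⁻] = 3s.
Ksp = [Bi³⁺][I⁻]^3 = (0.157)(3s)^3
(3s)^3 = 1.39×10⁻¹⁸ / (0.157) = 8.85×10⁻¹⁸
s = 6.90×10⁻⁷ mol/L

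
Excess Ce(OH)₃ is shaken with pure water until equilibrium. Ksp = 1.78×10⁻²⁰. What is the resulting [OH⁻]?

1.52×10⁻⁵ M

Ce(OH)₃(s) ⇌ Ce³⁺(aq) + 3 OH⁻(aq)
Call the molar solubility s, so that [Ce³⁺] = s and [OH⁻] = 3s.
Ksp = [Ce³⁺][OH⁻]^3 = s · (3s)^3 = 27s^4 = 1.78×10⁻²⁰
s = 5.07×10⁻⁶ M
[OH⁻] = 3s = 1.52×10⁻⁵ M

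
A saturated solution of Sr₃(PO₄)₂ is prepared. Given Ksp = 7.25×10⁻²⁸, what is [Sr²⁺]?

Sr₃(PO₄)₂(s) ⇌ 3 Sr²⁺(aq) + 2 PO₄³⁻(aq)
With molar solubility s: [Sr²⁺] = 3s, [PO₄³⁻] = 2s.
Ksp = [Sr²⁺]^3[PO₄³⁻]^2 = (3s)^3 · (2s)^2 = 108s^5 = 7.25×10⁻²⁸
s = 1.46×10⁻⁶ mol/L
[Sr²⁺] = 3s = 4.39×10⁻⁶ mol/L

4.39×10⁻⁶ M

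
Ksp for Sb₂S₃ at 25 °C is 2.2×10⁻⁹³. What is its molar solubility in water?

Sb₂S₃(s) ⇌ 2 Sb³⁺(aq) + 3 S²⁻(aq)
With molar solubility s: [Sb³⁺] = 2s, [S²⁻] = 3s.
Ksp = [Sb³⁺]^2[S²⁻]^3 = (2s)^2 · (3s)^3 = 108s^5
108s^5 = 2.2×10⁻⁹³  ⇒  s^5 = 2.0×10⁻⁹⁵
s = (2.0×10⁻⁹⁵)^(1/5) = 1.2×10⁻¹⁹ M

1.2×10⁻¹⁹ M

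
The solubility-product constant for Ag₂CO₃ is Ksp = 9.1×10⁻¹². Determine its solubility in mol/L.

Ag₂CO₃(s) ⇌ 2 Ag⁺(aq) + CO₃²⁻(aq)
Call the molar solubility s, so that [Ag⁺] = 2s and [CO₃²⁻] = s.
Ksp = [Ag⁺]^2[CO₃²⁻] = (2s)^2 · s = 4s^3
4s^3 = 9.1×10⁻¹²  ⇒  s^3 = 2.3×10⁻¹²
s = (2.3×10⁻¹²)^(1/3) = 1.3×10⁻⁴ mol/L

1.3×10⁻⁴ M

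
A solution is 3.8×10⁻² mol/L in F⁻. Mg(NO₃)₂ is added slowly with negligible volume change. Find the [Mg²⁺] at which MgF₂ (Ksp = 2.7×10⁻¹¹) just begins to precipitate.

1.9×10⁻⁸ M

Each salt precipitates once Q = Ksp for that salt.
MgF₂(s) ⇌ Mg²⁺(aq) + 2 F⁻(aq)
Ksp = [Mg²⁺][F⁻]^2 = [Mg²⁺](3.8×10⁻²)^2
[Mg²⁺] = 2.7×10⁻¹¹ / (3.8×10⁻²)^2 = 1.9×10⁻⁸
[Mg²⁺] = 1.9×10⁻⁸ mol/L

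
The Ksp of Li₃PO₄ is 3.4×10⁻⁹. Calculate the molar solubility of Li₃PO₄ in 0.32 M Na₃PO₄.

7.3×10⁻⁴ M

Li₃PO₄(s) ⇌ 3 Li⁺(aq) + PO₄³⁻(aq)
PO₄³⁻ is already present at 0.32 M. If s mol/L of Li₃PO₄ dissolves, [Li⁺] = 3s while [PO₄³⁻] ≈ 0.32 M.
Ksp = [Li⁺]^3[PO₄³⁻] = (3s)^3(0.32)
(3s)^3 = 3.4×10⁻⁹ / (0.32) = 1.1×10⁻⁸
s = 7.3×10⁻⁴ M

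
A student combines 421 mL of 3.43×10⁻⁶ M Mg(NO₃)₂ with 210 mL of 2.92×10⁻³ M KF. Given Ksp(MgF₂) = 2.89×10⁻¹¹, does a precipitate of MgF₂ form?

No

After mixing, V = 421 mL + 210 mL = 631 mL.
[Mg²⁺] = (3.43×10⁻⁶)(421)/631 = 2.29×10⁻⁶ M
[F⁻] = (2.92×10⁻³)(210)/631 = 9.72×10⁻⁴ M
Q = [Mg²⁺][F⁻]^2 = 2.16×10⁻¹²
Since Q (2.16×10⁻¹²) is less than Ksp (2.89×10⁻¹¹), no MgF₂ precipitates.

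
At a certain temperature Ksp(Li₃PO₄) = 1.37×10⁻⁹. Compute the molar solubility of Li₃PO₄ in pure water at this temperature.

Li₃PO₄(s) ⇌ 3 Li⁺(aq) + PO₄³⁻(aq)
With molar solubility s: [Li⁺] = 3s, [PO₄³⁻] = s.
Ksp = [Li⁺]^3[PO₄³⁻] = (3s)^3 · s = 27s^4
27s^4 = 1.37×10⁻⁹  ⇒  s^4 = 5.07×10⁻¹¹
s = (5.07×10⁻¹¹)^(1/4) = 2.67×10⁻³ M

2.67×10⁻³ M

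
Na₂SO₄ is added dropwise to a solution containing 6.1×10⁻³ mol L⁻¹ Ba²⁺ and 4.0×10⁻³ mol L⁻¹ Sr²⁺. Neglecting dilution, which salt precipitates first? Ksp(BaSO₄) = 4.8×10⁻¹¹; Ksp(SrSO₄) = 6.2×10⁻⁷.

BaSO₄

The threshold for precipitation is Q = Ksp.
For BaSO₄: [SO₄²⁻] = (Ksp/[Ba²⁺]) = 7.9×10⁻⁹ mol L⁻¹
For SrSO₄: [SO₄²⁻] = (Ksp/[Sr²⁺]) = 1.6×10⁻⁴ mol L⁻¹
Since BaSO₄ needs less SO₄²⁻ to reach saturation, it precipitates first.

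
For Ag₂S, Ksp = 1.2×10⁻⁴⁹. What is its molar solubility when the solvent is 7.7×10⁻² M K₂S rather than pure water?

6.2×10⁻²⁵ M

Ag₂S(s) ⇌ 2 Ag⁺(aq) + S²⁻(aq)
Let s be the solubility of Ag₂S here. The common ion gives [S²⁻] ≈ 7.7×10⁻² M, and [Ag⁺] = 2s.
Ksp = [Ag⁺]^2[S²⁻] = (2s)^2(7.7×10⁻²)
(2s)^2 = 1.2×10⁻⁴⁹ / (7.7×10⁻²) = 1.6×10⁻⁴⁸
s = 6.2×10⁻²⁵ M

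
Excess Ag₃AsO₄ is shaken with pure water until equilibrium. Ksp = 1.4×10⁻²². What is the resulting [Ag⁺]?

4.5×10⁻⁶ M

Ag₃AsO₄(s) ⇌ 3 Ag⁺(aq) + AsO₄³⁻(aq)
For each mole of Ag₃AsO₄ that dissolves per liter, [Ag⁺] = 3s and [AsO₄³⁻] = s; let s denote this solubility.
Ksp = [Ag⁺]^3[AsO₄³⁻] = (3s)^3 · s = 27s^4 = 1.4×10⁻²²
s = 1.5×10⁻⁶ mol L⁻¹
[Ag⁺] = 3s = 4.5×10⁻⁶ mol L⁻¹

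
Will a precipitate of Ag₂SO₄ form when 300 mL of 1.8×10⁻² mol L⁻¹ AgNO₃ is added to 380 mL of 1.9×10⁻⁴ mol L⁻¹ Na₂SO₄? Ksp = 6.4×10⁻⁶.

No

After mixing, V = 300 mL + 380 mL = 680 mL.
[Ag⁺] = (1.8×10⁻²)(300)/680 = 7.9×10⁻³ mol L⁻¹
[SO₄²⁻] = (1.9×10⁻⁴)(380)/680 = 1.1×10⁻⁴ mol L⁻¹
Q = [Ag⁺]^2[SO₄²⁻] = 6.7×10⁻⁹
Since Q (6.7×10⁻⁹) is less than Ksp (6.4×10⁻⁶), no Ag₂SO₄ precipitates.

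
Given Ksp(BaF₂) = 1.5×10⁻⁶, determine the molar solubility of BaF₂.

7.2×10⁻³ M

BaF₂(s) ⇌ Ba²⁺(aq) + 2 F⁻(aq)
If s mol/L of BaF₂ dissolves, [Ba²⁺] = s and [F⁻] = 2s.
Ksp = [Ba²⁺][F⁻]^2 = s · (2s)^2 = 4s^3
4s^3 = 1.5×10⁻⁶  ⇒  s^3 = 3.8×10⁻⁷
s = 7.2×10⁻³ M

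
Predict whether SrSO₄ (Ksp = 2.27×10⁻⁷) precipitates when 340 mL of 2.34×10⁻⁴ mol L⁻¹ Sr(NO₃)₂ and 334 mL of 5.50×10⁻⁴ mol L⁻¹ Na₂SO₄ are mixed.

No

After mixing, V = 340 mL + 334 mL = 674 mL.
[Sr²⁺] = (2.34×10⁻⁴)(340)/674 = 1.18×10⁻⁴ mol L⁻¹
[SO₄²⁻] = (5.50×10⁻⁴)(334)/674 = 2.73×10⁻⁴ mol L⁻¹
Q = [Sr²⁺][SO₄²⁻] = 3.22×10⁻⁸
Q = 3.22×10⁻⁸ < Ksp = 2.27×10⁻⁷, so the solution is unsaturated and no precipitate forms.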